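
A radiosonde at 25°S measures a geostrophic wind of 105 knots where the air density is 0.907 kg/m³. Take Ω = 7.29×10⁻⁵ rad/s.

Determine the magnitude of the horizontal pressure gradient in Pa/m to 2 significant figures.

3.0×10⁻³ Pa/m

Coriolis parameter at 25°S:
f = 2Ω sin φ = 2 × 7.29×10⁻⁵ × sin 25° = 6.16×10⁻⁵ s⁻¹
Wind speed in SI: 105 knots = 54.0 m/s
Geostrophic balance rearranged: |∂P/∂n| = f ρ V_g
|∂P/∂n| = 6.16×10⁻⁵ × 0.907 × 54.0 = 3.02×10⁻³ Pa/m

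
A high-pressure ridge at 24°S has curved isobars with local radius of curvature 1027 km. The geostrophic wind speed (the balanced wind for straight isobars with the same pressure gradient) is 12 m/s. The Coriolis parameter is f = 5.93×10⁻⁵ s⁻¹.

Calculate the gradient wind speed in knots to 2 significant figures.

32 knots

Around a high, pressure-gradient force acts outward with centrifugal, so Coriolis balances both:
fV = (1/ρ)|∂P/∂n| + V²/R  →  V² − fR·V + fR·V_g = 0
With fR = 5.93×10⁻⁵ × 1027×10³ m = 60.9 m/s:
V = [fR − √((fR)² − 4 fR V_g)]/2 = [60.9 − √(60.9² − 4×60.9×12)]/2 = 16.4 m/s
Supergeostrophic (V > V_g = 12 m/s), as expected around a high.
Converting: 16.4 m/s × 1.944 = 32 knots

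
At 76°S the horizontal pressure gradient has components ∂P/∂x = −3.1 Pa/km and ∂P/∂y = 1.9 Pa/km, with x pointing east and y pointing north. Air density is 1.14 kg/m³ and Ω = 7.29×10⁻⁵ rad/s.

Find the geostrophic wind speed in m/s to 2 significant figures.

Coriolis parameter at 76°S:
f = 2Ω sin φ = 2 × 7.29×10⁻⁵ × sin 76° = 1.41×10⁻⁴ s⁻¹
In the Southern Hemisphere f is negative: f = −1.41×10⁻⁴ s⁻¹.
Component geostrophic relations (x east, y north):
u_g = −(1/(fρ)) ∂P/∂y,  v_g = (1/(fρ)) ∂P/∂x
u_g = −(1.9×10⁻³)/(−1.41×10⁻⁴ × 1.14) = 11.8 m/s;  v_g = (−3.1×10⁻³)/(−1.41×10⁻⁴ × 1.14) = 19.2 m/s
|V_g| = √(u_g² + v_g²) = 22.5 m/s

23 m/s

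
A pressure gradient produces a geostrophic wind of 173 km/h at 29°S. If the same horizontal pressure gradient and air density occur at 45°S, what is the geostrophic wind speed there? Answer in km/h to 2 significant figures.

120 km/h

With the same pressure gradient and density, V_g ∝ 1/f ∝ 1/sin φ.
V₂ = V₁ · sin φ₁ / sin φ₂ = 173 × sin 29° / sin 45°
V₂ = 173 × 0.4848/0.7071 = 120 km/h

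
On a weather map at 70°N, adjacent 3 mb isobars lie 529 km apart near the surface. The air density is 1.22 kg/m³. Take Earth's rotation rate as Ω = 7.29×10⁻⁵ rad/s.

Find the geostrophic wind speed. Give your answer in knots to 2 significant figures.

Coriolis parameter at 70°N:
f = 2Ω sin φ = 2 × 7.29×10⁻⁵ × sin 70° = 1.37×10⁻⁴ s⁻¹
Pressure gradient: |∂P/∂n| = 300 Pa / 529000 m = 5.67×10⁻⁴ Pa/m
Geostrophic balance (pressure-gradient force = Coriolis force):
V_g = (1/(fρ)) |∂P/∂n| = 5.67×10⁻⁴ / (1.37×10⁻⁴ × 1.22) = 3.39 m/s
Converting: 3.39 m/s × 1.944 = 6.6 knots

6.6 knots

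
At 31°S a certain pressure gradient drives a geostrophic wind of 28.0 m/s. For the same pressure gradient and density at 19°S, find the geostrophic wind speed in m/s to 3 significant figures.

44.3 m/s

With the same pressure gradient and density, V_g ∝ 1/f ∝ 1/sin φ.
V₂ = V₁ · sin φ₁ / sin φ₂ = 28.0 × sin 31° / sin 19°
V₂ = 28.0 × 0.5150/0.3256 = 44.3 m/s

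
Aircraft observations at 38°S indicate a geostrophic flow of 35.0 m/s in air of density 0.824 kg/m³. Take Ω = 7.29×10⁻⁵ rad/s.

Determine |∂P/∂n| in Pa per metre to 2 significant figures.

Coriolis parameter at 38°S:
f = 2Ω sin φ = 2 × 7.29×10⁻⁵ × sin 38° = 8.98×10⁻⁵ s⁻¹
Geostrophic balance rearranged: |∂P/∂n| = f ρ V_g
|∂P/∂n| = 8.98×10⁻⁵ × 0.824 × 35.0 = 2.59×10⁻³ Pa/m

2.6×10⁻³ Pa/m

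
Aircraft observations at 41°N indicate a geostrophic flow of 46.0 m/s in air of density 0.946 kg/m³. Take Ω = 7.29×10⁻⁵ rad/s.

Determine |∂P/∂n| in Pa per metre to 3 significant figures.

Coriolis parameter at 41°N:
f = 2Ω sin φ = 2 × 7.29×10⁻⁵ × sin 41° = 9.57×10⁻⁵ s⁻¹
Geostrophic balance rearranged: |∂P/∂n| = f ρ V_g
|∂P/∂n| = 9.57×10⁻⁵ × 0.946 × 46.0 = 4.16×10⁻³ Pa/m

4.16×10⁻³ Pa/m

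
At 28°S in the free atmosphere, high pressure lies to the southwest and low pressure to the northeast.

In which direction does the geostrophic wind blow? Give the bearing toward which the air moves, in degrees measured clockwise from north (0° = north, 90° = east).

315°

The pressure-gradient force points toward the northeast (bearing 045°).
Geostrophic balance: in the Southern Hemisphere the Coriolis force deflects motion to the left, so the geostrophic wind blows 90° to the left of the pressure-gradient force (low pressure on the right).
Rotating 045° by 90° counterclockwise gives 315° — the wind blows toward the northwest.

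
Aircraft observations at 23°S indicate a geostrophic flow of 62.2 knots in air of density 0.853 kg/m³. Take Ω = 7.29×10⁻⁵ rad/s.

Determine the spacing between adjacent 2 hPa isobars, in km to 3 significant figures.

129 km

Coriolis parameter at 23°S:
f = 2Ω sin φ = 2 × 7.29×10⁻⁵ × sin 23° = 5.70×10⁻⁵ s⁻¹
Wind speed in SI: 62.2 knots = 32.0 m/s
Geostrophic balance rearranged: |∂P/∂n| = f ρ V_g
|∂P/∂n| = 5.70×10⁻⁵ × 0.853 × 32.0 = 1.55×10⁻³ Pa/m
Isobar spacing: Δn = ΔP/|∂P/∂n| = 200 Pa / 1.55×10⁻³ Pa/m = 128622 m ≈ 129 km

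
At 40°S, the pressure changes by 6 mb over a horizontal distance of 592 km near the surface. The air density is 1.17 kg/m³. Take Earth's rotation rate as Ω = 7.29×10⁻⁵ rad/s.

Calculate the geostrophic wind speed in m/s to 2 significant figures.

Coriolis parameter at 40°S:
f = 2Ω sin φ = 2 × 7.29×10⁻⁵ × sin 40° = 9.37×10⁻⁵ s⁻¹
Pressure gradient: |∂P/∂n| = 600 Pa / 592000 m = 1.01×10⁻³ Pa/m
Geostrophic balance (pressure-gradient force = Coriolis force):
V_g = (1/(fρ)) |∂P/∂n| = 1.01×10⁻³ / (9.37×10⁻⁵ × 1.17) = 9.24 m/s

9.2 m/s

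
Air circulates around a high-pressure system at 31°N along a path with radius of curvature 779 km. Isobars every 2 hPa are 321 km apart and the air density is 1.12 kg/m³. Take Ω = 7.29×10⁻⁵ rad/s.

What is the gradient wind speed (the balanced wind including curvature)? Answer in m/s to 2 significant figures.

Coriolis parameter at 31°N:
f = 2Ω sin φ = 2 × 7.29×10⁻⁵ × sin 31° = 7.51×10⁻⁵ s⁻¹
Pressure gradient: |∂P/∂n| = 200 Pa / 321000 m = 6.23×10⁻⁴ Pa/m
Geostrophic speed: V_g = |∂P/∂n|/(fρ) = 6.23×10⁻⁴/(7.51×10⁻⁵ × 1.12) = 7.41 m/s
Around a high, pressure-gradient force acts outward with centrifugal, so Coriolis balances both:
fV = (1/ρ)|∂P/∂n| + V²/R  →  V² − fR·V + fR·V_g = 0
With fR = 7.51×10⁻⁵ × 779×10³ m = 58.5 m/s:
V = [fR − √((fR)² − 4 fR V_g)]/2 = [58.5 − √(58.5² − 4×58.5×7.41)]/2 = 8.7 m/s
Supergeostrophic (V > V_g = 7.41 m/s), as expected around a high.

8.7 m/s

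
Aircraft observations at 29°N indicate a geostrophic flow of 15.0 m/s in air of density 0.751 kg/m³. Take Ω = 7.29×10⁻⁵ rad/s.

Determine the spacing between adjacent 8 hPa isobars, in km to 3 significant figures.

1000 km

Coriolis parameter at 29°N:
f = 2Ω sin φ = 2 × 7.29×10⁻⁵ × sin 29° = 7.07×10⁻⁵ s⁻¹
Geostrophic balance rearranged: |∂P/∂n| = f ρ V_g
|∂P/∂n| = 7.07×10⁻⁵ × 0.751 × 15.0 = 7.96×10⁻⁴ Pa/m
Isobar spacing: Δn = ΔP/|∂P/∂n| = 800 Pa / 7.96×10⁻⁴ Pa/m = 1004685 m ≈ 1000 km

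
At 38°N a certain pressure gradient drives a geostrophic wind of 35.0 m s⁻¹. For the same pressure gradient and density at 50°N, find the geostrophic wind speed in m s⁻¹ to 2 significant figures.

28 m s⁻¹

With the same pressure gradient and density, V_g ∝ 1/f ∝ 1/sin φ.
V₂ = V₁ · sin φ₁ / sin φ₂ = 35.0 × sin 38° / sin 50°
V₂ = 35.0 × 0.6157/0.7660 = 28 m s⁻¹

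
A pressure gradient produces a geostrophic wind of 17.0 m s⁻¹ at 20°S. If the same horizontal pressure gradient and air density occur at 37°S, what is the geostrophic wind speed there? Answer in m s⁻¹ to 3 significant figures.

9.66 m s⁻¹

With the same pressure gradient and density, V_g ∝ 1/f ∝ 1/sin φ.
V₂ = V₁ · sin φ₁ / sin φ₂ = 17.0 × sin 20° / sin 37°
V₂ = 17.0 × 0.3420/0.6018 = 9.66 m s⁻¹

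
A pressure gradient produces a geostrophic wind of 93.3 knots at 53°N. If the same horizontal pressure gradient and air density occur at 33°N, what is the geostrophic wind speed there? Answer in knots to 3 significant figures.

With the same pressure gradient and density, V_g ∝ 1/f ∝ 1/sin φ.
V₂ = V₁ · sin φ₁ / sin φ₂ = 93.3 × sin 53° / sin 33°
V₂ = 93.3 × 0.7986/0.5446 = 137 knots

137 knots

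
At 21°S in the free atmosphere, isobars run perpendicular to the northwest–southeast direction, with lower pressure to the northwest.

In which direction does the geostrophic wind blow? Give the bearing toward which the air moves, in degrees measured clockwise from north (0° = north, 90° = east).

The pressure-gradient force points toward the northwest (bearing 315°).
Geostrophic balance: in the Southern Hemisphere the Coriolis force deflects motion to the left, so the geostrophic wind blows 90° to the left of the pressure-gradient force (low pressure on the right).
Rotating 315° by 90° counterclockwise gives 225° — the wind blows toward the southwest.

225°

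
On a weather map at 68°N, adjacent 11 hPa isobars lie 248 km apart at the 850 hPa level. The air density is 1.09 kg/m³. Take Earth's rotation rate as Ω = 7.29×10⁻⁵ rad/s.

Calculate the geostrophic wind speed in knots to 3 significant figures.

Coriolis parameter at 68°N:
f = 2Ω sin φ = 2 × 7.29×10⁻⁵ × sin 68° = 1.35×10⁻⁴ s⁻¹
Pressure gradient: |∂P/∂n| = 1100 Pa / 248000 m = 4.44×10⁻³ Pa/m
Geostrophic balance (pressure-gradient force = Coriolis force):
V_g = (1/(fρ)) |∂P/∂n| = 4.44×10⁻³ / (1.35×10⁻⁴ × 1.09) = 30.1 m/s
Converting: 30.1 m/s × 1.944 = 58.5 knots

58.5 knots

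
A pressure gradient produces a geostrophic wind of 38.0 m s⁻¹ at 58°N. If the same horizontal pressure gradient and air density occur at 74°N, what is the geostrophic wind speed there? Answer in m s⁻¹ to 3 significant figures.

With the same pressure gradient and density, V_g ∝ 1/f ∝ 1/sin φ.
V₂ = V₁ · sin φ₁ / sin φ₂ = 38.0 × sin 58° / sin 74°
V₂ = 38.0 × 0.8480/0.9613 = 33.5 m s⁻¹

33.5 m s⁻¹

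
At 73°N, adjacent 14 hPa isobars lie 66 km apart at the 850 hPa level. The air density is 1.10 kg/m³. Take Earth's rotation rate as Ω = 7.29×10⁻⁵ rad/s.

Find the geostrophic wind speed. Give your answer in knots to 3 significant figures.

269 knots

Coriolis parameter at 73°N:
f = 2Ω sin φ = 2 × 7.29×10⁻⁵ × sin 73° = 1.39×10⁻⁴ s⁻¹
Pressure gradient: |∂P/∂n| = 1400 Pa / 66000 m = 2.12×10⁻² Pa/m
Geostrophic balance (pressure-gradient force = Coriolis force):
V_g = (1/(fρ)) |∂P/∂n| = 2.12×10⁻² / (1.39×10⁻⁴ × 1.10) = 138 m/s
Converting: 138 m/s × 1.944 = 269 knots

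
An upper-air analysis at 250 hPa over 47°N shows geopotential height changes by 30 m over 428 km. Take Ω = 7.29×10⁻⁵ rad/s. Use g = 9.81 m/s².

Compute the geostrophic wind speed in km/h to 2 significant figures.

Coriolis parameter at 47°N:
f = 2Ω sin φ = 2 × 7.29×10⁻⁵ × sin 47° = 1.07×10⁻⁴ s⁻¹
Height gradient: |∂Z/∂n| = 30 m / 428000 m = 7.01×10⁻⁵
On a pressure surface, geostrophic balance gives V_g = (g/f)|∂Z/∂n|:
V_g = 9.81 × 7.01×10⁻⁵ / 1.07×10⁻⁴ = 6.45 m/s
Converting: 6.45 m/s × 3.6 = 23 km/h

23 km/h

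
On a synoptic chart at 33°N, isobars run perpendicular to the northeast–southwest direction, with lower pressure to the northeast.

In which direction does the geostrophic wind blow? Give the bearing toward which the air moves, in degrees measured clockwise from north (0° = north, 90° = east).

135°

The pressure-gradient force points toward the northeast (bearing 045°).
Geostrophic balance: in the Northern Hemisphere the Coriolis force deflects motion to the right, so the geostrophic wind blows 90° to the right of the pressure-gradient force (low pressure on the left).
Rotating 045° by 90° clockwise gives 135° — the wind blows toward the southeast.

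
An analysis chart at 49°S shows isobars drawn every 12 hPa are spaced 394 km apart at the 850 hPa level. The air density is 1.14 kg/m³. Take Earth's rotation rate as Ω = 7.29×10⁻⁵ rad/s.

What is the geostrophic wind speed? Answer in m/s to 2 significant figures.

24 m/s

Coriolis parameter at 49°S:
f = 2Ω sin φ = 2 × 7.29×10⁻⁵ × sin 49° = 1.10×10⁻⁴ s⁻¹
Pressure gradient: |∂P/∂n| = 1200 Pa / 394000 m = 3.05×10⁻³ Pa/m
Geostrophic balance (pressure-gradient force = Coriolis force):
V_g = (1/(fρ)) |∂P/∂n| = 3.05×10⁻³ / (1.10×10⁻⁴ × 1.14) = 24.3 m/s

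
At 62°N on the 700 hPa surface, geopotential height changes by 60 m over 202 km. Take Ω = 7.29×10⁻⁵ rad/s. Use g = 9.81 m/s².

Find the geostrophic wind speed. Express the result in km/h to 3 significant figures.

Coriolis parameter at 62°N:
f = 2Ω sin φ = 2 × 7.29×10⁻⁵ × sin 62° = 1.29×10⁻⁴ s⁻¹
Height gradient: |∂Z/∂n| = 60 m / 202000 m = 2.97×10⁻⁴
On a pressure surface, geostrophic balance gives V_g = (g/f)|∂Z/∂n|:
V_g = 9.81 × 2.97×10⁻⁴ / 1.29×10⁻⁴ = 22.6 m/s
Converting: 22.6 m/s × 3.6 = 81.5 km/h

81.5 km/h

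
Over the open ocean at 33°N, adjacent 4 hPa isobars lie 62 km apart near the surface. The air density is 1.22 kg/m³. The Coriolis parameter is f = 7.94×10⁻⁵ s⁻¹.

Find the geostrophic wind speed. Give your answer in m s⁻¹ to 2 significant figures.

Pressure gradient: |∂P/∂n| = 400 Pa / 62000 m = 6.45×10⁻³ Pa/m
Geostrophic balance (pressure-gradient force = Coriolis force):
V_g = (1/(fρ)) |∂P/∂n| = 6.45×10⁻³ / (7.94×10⁻⁵ × 1.22) = 66.6 m/s

67 m s⁻¹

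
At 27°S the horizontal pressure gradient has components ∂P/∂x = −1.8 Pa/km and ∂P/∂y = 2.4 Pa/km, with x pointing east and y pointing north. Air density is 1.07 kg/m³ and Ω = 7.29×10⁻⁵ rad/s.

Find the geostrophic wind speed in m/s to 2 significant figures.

42 m/s

Coriolis parameter at 27°S:
f = 2Ω sin φ = 2 × 7.29×10⁻⁵ × sin 27° = 6.62×10⁻⁵ s⁻¹
In the Southern Hemisphere f is negative: f = −6.62×10⁻⁵ s⁻¹.
Component geostrophic relations (x east, y north):
u_g = −(1/(fρ)) ∂P/∂y,  v_g = (1/(fρ)) ∂P/∂x
u_g = −(2.4×10⁻³)/(−6.62×10⁻⁵ × 1.07) = 33.9 m/s;  v_g = (−1.8×10⁻³)/(−6.62×10⁻⁵ × 1.07) = 25.4 m/s
|V_g| = √(u_g² + v_g²) = 42.4 m/s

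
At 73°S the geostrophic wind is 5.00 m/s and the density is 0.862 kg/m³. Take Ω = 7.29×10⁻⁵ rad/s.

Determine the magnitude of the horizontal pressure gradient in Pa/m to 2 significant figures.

Coriolis parameter at 73°S:
f = 2Ω sin φ = 2 × 7.29×10⁻⁵ × sin 73° = 1.39×10⁻⁴ s⁻¹
Geostrophic balance rearranged: |∂P/∂n| = f ρ V_g
|∂P/∂n| = 1.39×10⁻⁴ × 0.862 × 5.00 = 6.01×10⁻⁴ Pa/m

6.0×10⁻⁴ Pa/m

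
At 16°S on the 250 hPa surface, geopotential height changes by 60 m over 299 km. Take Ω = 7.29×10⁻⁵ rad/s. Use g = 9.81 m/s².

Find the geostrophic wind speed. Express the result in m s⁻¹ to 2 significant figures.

Coriolis parameter at 16°S:
f = 2Ω sin φ = 2 × 7.29×10⁻⁵ × sin 16° = 4.02×10⁻⁵ s⁻¹
Height gradient: |∂Z/∂n| = 60 m / 299000 m = 2.01×10⁻⁴
On a pressure surface, geostrophic balance gives V_g = (g/f)|∂Z/∂n|:
V_g = 9.81 × 2.01×10⁻⁴ / 4.02×10⁻⁵ = 49.0 m/s

49 m s⁻¹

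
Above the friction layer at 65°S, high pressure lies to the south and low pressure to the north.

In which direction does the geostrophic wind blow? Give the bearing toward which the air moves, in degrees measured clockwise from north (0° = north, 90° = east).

270°

The pressure-gradient force points toward the north (bearing 000°).
Geostrophic balance: in the Southern Hemisphere the Coriolis force deflects motion to the left, so the geostrophic wind blows 90° to the left of the pressure-gradient force (low pressure on the right).
Rotating 000° by 90° counterclockwise gives 270° — the wind blows toward the west.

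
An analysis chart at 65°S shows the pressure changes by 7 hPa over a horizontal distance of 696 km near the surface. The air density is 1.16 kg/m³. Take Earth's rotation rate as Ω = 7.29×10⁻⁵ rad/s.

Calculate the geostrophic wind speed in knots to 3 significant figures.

12.8 knots

Coriolis parameter at 65°S:
f = 2Ω sin φ = 2 × 7.29×10⁻⁵ × sin 65° = 1.32×10⁻⁴ s⁻¹
Pressure gradient: |∂P/∂n| = 700 Pa / 696000 m = 1.01×10⁻³ Pa/m
Geostrophic balance (pressure-gradient force = Coriolis force):
V_g = (1/(fρ)) |∂P/∂n| = 1.01×10⁻³ / (1.32×10⁻⁴ × 1.16) = 6.56 m/s
Converting: 6.56 m/s × 1.944 = 12.8 knots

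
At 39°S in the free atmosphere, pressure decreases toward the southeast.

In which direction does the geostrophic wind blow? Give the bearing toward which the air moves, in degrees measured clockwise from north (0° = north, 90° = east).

045°

The pressure-gradient force points toward the southeast (bearing 135°).
Geostrophic balance: in the Southern Hemisphere the Coriolis force deflects motion to the left, so the geostrophic wind blows 90° to the left of the pressure-gradient force (low pressure on the right).
Rotating 135° by 90° counterclockwise gives 045° — the wind blows toward the northeast.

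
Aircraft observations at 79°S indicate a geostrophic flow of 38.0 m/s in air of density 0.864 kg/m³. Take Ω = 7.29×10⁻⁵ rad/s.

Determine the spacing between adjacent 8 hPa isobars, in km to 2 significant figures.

Coriolis parameter at 79°S:
f = 2Ω sin φ = 2 × 7.29×10⁻⁵ × sin 79° = 1.43×10⁻⁴ s⁻¹
Geostrophic balance rearranged: |∂P/∂n| = f ρ V_g
|∂P/∂n| = 1.43×10⁻⁴ × 0.864 × 38.0 = 4.70×10⁻³ Pa/m
Isobar spacing: Δn = ΔP/|∂P/∂n| = 800 Pa / 4.70×10⁻³ Pa/m = 170251 m ≈ 170 km

170 km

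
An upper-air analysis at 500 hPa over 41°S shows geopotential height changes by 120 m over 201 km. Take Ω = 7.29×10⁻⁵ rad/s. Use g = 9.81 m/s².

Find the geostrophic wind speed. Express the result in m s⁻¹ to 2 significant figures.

61 m s⁻¹

Coriolis parameter at 41°S:
f = 2Ω sin φ = 2 × 7.29×10⁻⁵ × sin 41° = 9.57×10⁻⁵ s⁻¹
Height gradient: |∂Z/∂n| = 120 m / 201000 m = 5.97×10⁻⁴
On a pressure surface, geostrophic balance gives V_g = (g/f)|∂Z/∂n|:
V_g = 9.81 × 5.97×10⁻⁴ / 9.57×10⁻⁵ = 61.2 m/s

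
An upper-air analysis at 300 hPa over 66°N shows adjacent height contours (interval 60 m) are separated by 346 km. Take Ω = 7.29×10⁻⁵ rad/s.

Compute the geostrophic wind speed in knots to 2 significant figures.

25 knots

Coriolis parameter at 66°N:
f = 2Ω sin φ = 2 × 7.29×10⁻⁵ × sin 66° = 1.33×10⁻⁴ s⁻¹
Height gradient: |∂Z/∂n| = 60 m / 346000 m = 1.73×10⁻⁴
On a pressure surface, geostrophic balance gives V_g = (g/f)|∂Z/∂n|:
V_g = 9.81 × 1.73×10⁻⁴ / 1.33×10⁻⁴ = 12.8 m/s
Converting: 12.8 m/s × 1.944 = 25 knots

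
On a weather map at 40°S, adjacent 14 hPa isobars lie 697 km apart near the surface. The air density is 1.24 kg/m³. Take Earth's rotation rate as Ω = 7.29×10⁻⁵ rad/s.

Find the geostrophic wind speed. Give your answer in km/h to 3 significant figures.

62.2 km/h

Coriolis parameter at 40°S:
f = 2Ω sin φ = 2 × 7.29×10⁻⁵ × sin 40° = 9.37×10⁻⁵ s⁻¹
Pressure gradient: |∂P/∂n| = 1400 Pa / 697000 m = 2.01×10⁻³ Pa/m
Geostrophic balance (pressure-gradient force = Coriolis force):
V_g = (1/(fρ)) |∂P/∂n| = 2.01×10⁻³ / (9.37×10⁻⁵ × 1.24) = 17.3 m/s
Converting: 17.3 m/s × 3.6 = 62.2 km/h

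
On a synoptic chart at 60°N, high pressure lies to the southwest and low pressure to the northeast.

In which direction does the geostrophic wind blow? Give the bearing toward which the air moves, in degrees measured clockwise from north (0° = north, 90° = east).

135°

The pressure-gradient force points toward the northeast (bearing 045°).
Geostrophic balance: in the Northern Hemisphere the Coriolis force deflects motion to the right, so the geostrophic wind blows 90° to the right of the pressure-gradient force (low pressure on the left).
Rotating 045° by 90° clockwise gives 135° — the wind blows toward the southeast.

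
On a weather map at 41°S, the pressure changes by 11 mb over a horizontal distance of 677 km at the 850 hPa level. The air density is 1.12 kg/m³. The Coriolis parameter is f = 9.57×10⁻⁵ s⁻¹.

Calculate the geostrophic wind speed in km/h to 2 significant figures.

Pressure gradient: |∂P/∂n| = 1100 Pa / 677000 m = 1.62×10⁻³ Pa/m
Geostrophic balance (pressure-gradient force = Coriolis force):
V_g = (1/(fρ)) |∂P/∂n| = 1.62×10⁻³ / (9.57×10⁻⁵ × 1.12) = 15.2 m/s
Converting: 15.2 m/s × 3.6 = 55 km/h

55 km/h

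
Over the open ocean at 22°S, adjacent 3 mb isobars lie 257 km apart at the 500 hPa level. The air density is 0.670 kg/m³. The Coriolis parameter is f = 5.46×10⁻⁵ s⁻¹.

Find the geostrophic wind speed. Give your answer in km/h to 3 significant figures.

Pressure gradient: |∂P/∂n| = 300 Pa / 257000 m = 1.17×10⁻³ Pa/m
Geostrophic balance (pressure-gradient force = Coriolis force):
V_g = (1/(fρ)) |∂P/∂n| = 1.17×10⁻³ / (5.46×10⁻⁵ × 0.670) = 31.9 m/s
Converting: 31.9 m/s × 3.6 = 115 km/h

115 km/h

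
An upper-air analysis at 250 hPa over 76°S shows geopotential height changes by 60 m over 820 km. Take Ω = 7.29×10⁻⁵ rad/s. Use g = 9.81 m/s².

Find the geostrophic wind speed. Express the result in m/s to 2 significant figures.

Coriolis parameter at 76°S:
f = 2Ω sin φ = 2 × 7.29×10⁻⁵ × sin 76° = 1.41×10⁻⁴ s⁻¹
Height gradient: |∂Z/∂n| = 60 m / 820000 m = 7.32×10⁻⁵
On a pressure surface, geostrophic balance gives V_g = (g/f)|∂Z/∂n|:
V_g = 9.81 × 7.32×10⁻⁵ / 1.41×10⁻⁴ = 5.07 m/s

5.1 m/s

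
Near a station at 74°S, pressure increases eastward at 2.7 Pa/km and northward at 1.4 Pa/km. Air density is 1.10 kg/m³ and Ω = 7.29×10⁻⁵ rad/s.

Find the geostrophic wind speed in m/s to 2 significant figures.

Coriolis parameter at 74°S:
f = 2Ω sin φ = 2 × 7.29×10⁻⁵ × sin 74° = 1.40×10⁻⁴ s⁻¹
In the Southern Hemisphere f is negative: f = −1.40×10⁻⁴ s⁻¹.
Component geostrophic relations (x east, y north):
u_g = −(1/(fρ)) ∂P/∂y,  v_g = (1/(fρ)) ∂P/∂x
u_g = −(1.4×10⁻³)/(−1.40×10⁻⁴ × 1.10) = 9.08 m/s;  v_g = (2.7×10⁻³)/(−1.40×10⁻⁴ × 1.10) = −17.5 m/s
|V_g| = √(u_g² + v_g²) = 19.7 m/s

20 m/s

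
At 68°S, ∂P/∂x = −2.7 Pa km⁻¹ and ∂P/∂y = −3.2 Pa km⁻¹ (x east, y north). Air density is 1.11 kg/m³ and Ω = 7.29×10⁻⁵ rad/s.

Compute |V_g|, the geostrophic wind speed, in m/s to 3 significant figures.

27.9 m/s

Coriolis parameter at 68°S:
f = 2Ω sin φ = 2 × 7.29×10⁻⁵ × sin 68° = 1.35×10⁻⁴ s⁻¹
In the Southern Hemisphere f is negative: f = −1.35×10⁻⁴ s⁻¹.
Component geostrophic relations (x east, y north):
u_g = −(1/(fρ)) ∂P/∂y,  v_g = (1/(fρ)) ∂P/∂x
u_g = −(−3.2×10⁻³)/(−1.35×10⁻⁴ × 1.11) = −21.3 m/s;  v_g = (−2.7×10⁻³)/(−1.35×10⁻⁴ × 1.11) = 18.0 m/s
|V_g| = √(u_g² + v_g²) = 27.9 m/s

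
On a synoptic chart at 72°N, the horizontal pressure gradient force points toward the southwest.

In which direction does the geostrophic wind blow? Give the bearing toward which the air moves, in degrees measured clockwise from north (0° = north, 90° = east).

315°

The pressure-gradient force points toward the southwest (bearing 225°).
Geostrophic balance: in the Northern Hemisphere the Coriolis force deflects motion to the right, so the geostrophic wind blows 90° to the right of the pressure-gradient force (low pressure on the left).
Rotating 225° by 90° clockwise gives 315° — the wind blows toward the northwest.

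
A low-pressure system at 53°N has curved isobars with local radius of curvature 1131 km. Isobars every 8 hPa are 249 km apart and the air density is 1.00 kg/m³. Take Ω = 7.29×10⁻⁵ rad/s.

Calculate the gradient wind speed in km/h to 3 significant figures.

84.3 km/h

Coriolis parameter at 53°N:
f = 2Ω sin φ = 2 × 7.29×10⁻⁵ × sin 53° = 1.16×10⁻⁴ s⁻¹
Pressure gradient: |∂P/∂n| = 800 Pa / 249000 m = 3.21×10⁻³ Pa/m
Geostrophic speed: V_g = |∂P/∂n|/(fρ) = 3.21×10⁻³/(1.16×10⁻⁴ × 1.00) = 27.6 m/s
Around a low, centrifugal force acts outward with Coriolis, so pressure-gradient force balances both:
(1/ρ)|∂P/∂n| = fV + V²/R  →  V² + fR·V − fR·V_g = 0
With fR = 1.16×10⁻⁴ × 1131×10³ m = 132 m/s:
V = [−fR + √((fR)² + 4 fR V_g)]/2 = [−132 + √(132² + 4×132×27.6)]/2 = 23.4 m/s
Subgeostrophic (V < V_g = 27.6 m/s), as expected around a low.
Converting: 23.4 m/s × 3.6 = 84.3 km/h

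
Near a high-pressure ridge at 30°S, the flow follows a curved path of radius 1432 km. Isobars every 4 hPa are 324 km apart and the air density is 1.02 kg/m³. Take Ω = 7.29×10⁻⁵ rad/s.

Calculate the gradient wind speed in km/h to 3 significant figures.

Coriolis parameter at 30°S:
f = 2Ω sin φ = 2 × 7.29×10⁻⁵ × sin 30° = 7.29×10⁻⁵ s⁻¹
Pressure gradient: |∂P/∂n| = 400 Pa / 324000 m = 1.23×10⁻³ Pa/m
Geostrophic speed: V_g = |∂P/∂n|/(fρ) = 1.23×10⁻³/(7.29×10⁻⁵ × 1.02) = 16.6 m/s
Around a high, pressure-gradient force acts outward with centrifugal, so Coriolis balances both:
fV = (1/ρ)|∂P/∂n| + V²/R  →  V² − fR·V + fR·V_g = 0
With fR = 7.29×10⁻⁵ × 1432×10³ m = 104 m/s:
V = [fR − √((fR)² − 4 fR V_g)]/2 = [104 − √(104² − 4×104×16.6)]/2 = 20.7 m/s
Supergeostrophic (V > V_g = 16.6 m/s), as expected around a high.
Converting: 20.7 m/s × 3.6 = 74.6 km/h

74.6 km/h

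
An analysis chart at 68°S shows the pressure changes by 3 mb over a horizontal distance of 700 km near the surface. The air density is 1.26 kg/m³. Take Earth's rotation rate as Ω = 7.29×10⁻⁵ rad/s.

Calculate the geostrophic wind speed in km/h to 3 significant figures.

Coriolis parameter at 68°S:
f = 2Ω sin φ = 2 × 7.29×10⁻⁵ × sin 68° = 1.35×10⁻⁴ s⁻¹
Pressure gradient: |∂P/∂n| = 300 Pa / 700000 m = 4.29×10⁻⁴ Pa/m
Geostrophic balance (pressure-gradient force = Coriolis force):
V_g = (1/(fρ)) |∂P/∂n| = 4.29×10⁻⁴ / (1.35×10⁻⁴ × 1.26) = 2.52 m/s
Converting: 2.52 m/s × 3.6 = 9.06 km/h

9.06 km/h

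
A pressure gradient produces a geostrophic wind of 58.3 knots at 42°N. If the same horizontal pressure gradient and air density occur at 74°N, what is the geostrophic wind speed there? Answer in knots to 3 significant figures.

With the same pressure gradient and density, V_g ∝ 1/f ∝ 1/sin φ.
V₂ = V₁ · sin φ₁ / sin φ₂ = 58.3 × sin 42° / sin 74°
V₂ = 58.3 × 0.6691/0.9613 = 40.6 knots

40.6 knots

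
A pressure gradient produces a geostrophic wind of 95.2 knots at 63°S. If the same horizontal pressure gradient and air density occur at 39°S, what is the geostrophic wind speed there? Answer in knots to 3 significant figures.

With the same pressure gradient and density, V_g ∝ 1/f ∝ 1/sin φ.
V₂ = V₁ · sin φ₁ / sin φ₂ = 95.2 × sin 63° / sin 39°
V₂ = 95.2 × 0.8910/0.6293 = 135 knots

135 knots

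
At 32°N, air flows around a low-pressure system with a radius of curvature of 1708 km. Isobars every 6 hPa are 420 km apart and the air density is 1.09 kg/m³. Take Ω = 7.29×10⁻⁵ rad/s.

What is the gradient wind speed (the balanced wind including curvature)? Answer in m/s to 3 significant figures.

15.2 m/s

Coriolis parameter at 32°N:
f = 2Ω sin φ = 2 × 7.29×10⁻⁵ × sin 32° = 7.73×10⁻⁵ s⁻¹
Pressure gradient: |∂P/∂n| = 600 Pa / 420000 m = 1.43×10⁻³ Pa/m
Geostrophic speed: V_g = |∂P/∂n|/(fρ) = 1.43×10⁻³/(7.73×10⁻⁵ × 1.09) = 17.0 m/s
Around a low, centrifugal force acts outward with Coriolis, so pressure-gradient force balances both:
(1/ρ)|∂P/∂n| = fV + V²/R  →  V² + fR·V − fR·V_g = 0
With fR = 7.73×10⁻⁵ × 1708×10³ m = 132 m/s:
V = [−fR + √((fR)² + 4 fR V_g)]/2 = [−132 + √(132² + 4×132×17)]/2 = 15.2 m/s
Subgeostrophic (V < V_g = 17 m/s), as expected around a low.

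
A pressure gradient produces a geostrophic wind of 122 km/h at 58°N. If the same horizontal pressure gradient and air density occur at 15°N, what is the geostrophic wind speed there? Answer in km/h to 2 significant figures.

400 km/h

With the same pressure gradient and density, V_g ∝ 1/f ∝ 1/sin φ.
V₂ = V₁ · sin φ₁ / sin φ₂ = 122 × sin 58° / sin 15°
V₂ = 122 × 0.8480/0.2588 = 400 km/h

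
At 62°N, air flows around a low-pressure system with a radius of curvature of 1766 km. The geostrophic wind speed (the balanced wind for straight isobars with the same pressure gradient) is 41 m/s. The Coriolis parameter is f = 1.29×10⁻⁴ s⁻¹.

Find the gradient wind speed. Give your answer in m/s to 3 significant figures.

Around a low, centrifugal force acts outward with Coriolis, so pressure-gradient force balances both:
(1/ρ)|∂P/∂n| = fV + V²/R  →  V² + fR·V − fR·V_g = 0
With fR = 1.29×10⁻⁴ × 1766×10³ m = 228 m/s:
V = [−fR + √((fR)² + 4 fR V_g)]/2 = [−228 + √(228² + 4×228×41)]/2 = 35.5 m/s
Subgeostrophic (V < V_g = 41 m/s), as expected around a low.

35.5 m/s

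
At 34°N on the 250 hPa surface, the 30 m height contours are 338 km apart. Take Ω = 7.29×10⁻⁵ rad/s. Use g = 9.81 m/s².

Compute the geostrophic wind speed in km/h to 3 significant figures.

38.4 km/h

Coriolis parameter at 34°N:
f = 2Ω sin φ = 2 × 7.29×10⁻⁵ × sin 34° = 8.15×10⁻⁵ s⁻¹
Height gradient: |∂Z/∂n| = 30 m / 338000 m = 8.88×10⁻⁵
On a pressure surface, geostrophic balance gives V_g = (g/f)|∂Z/∂n|:
V_g = 9.81 × 8.88×10⁻⁵ / 8.15×10⁻⁵ = 10.7 m/s
Converting: 10.7 m/s × 3.6 = 38.4 km/h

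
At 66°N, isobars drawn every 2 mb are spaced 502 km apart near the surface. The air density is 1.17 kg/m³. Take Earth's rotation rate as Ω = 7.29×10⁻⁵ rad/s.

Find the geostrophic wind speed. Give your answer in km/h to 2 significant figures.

9.2 km/h

Coriolis parameter at 66°N:
f = 2Ω sin φ = 2 × 7.29×10⁻⁵ × sin 66° = 1.33×10⁻⁴ s⁻¹
Pressure gradient: |∂P/∂n| = 200 Pa / 502000 m = 3.98×10⁻⁴ Pa/m
Geostrophic balance (pressure-gradient force = Coriolis force):
V_g = (1/(fρ)) |∂P/∂n| = 3.98×10⁻⁴ / (1.33×10⁻⁴ × 1.17) = 2.56 m/s
Converting: 2.56 m/s × 3.6 = 9.2 km/h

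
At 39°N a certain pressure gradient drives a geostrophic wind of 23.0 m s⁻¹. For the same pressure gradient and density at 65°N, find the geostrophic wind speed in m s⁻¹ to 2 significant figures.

16 m s⁻¹

With the same pressure gradient and density, V_g ∝ 1/f ∝ 1/sin φ.
V₂ = V₁ · sin φ₁ / sin φ₂ = 23.0 × sin 39° / sin 65°
V₂ = 23.0 × 0.6293/0.9063 = 16 m s⁻¹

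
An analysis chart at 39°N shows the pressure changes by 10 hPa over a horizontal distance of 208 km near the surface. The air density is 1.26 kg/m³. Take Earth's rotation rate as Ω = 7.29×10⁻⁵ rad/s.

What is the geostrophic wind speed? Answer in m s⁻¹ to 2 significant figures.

42 m s⁻¹

Coriolis parameter at 39°N:
f = 2Ω sin φ = 2 × 7.29×10⁻⁵ × sin 39° = 9.18×10⁻⁵ s⁻¹
Pressure gradient: |∂P/∂n| = 1000 Pa / 208000 m = 4.81×10⁻³ Pa/m
Geostrophic balance (pressure-gradient force = Coriolis force):
V_g = (1/(fρ)) |∂P/∂n| = 4.81×10⁻³ / (9.18×10⁻⁵ × 1.26) = 41.6 m/s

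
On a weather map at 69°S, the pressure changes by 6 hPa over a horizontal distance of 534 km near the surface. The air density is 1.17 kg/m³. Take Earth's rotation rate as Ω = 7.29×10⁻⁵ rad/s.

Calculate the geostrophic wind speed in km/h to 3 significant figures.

25.4 km/h

Coriolis parameter at 69°S:
f = 2Ω sin φ = 2 × 7.29×10⁻⁵ × sin 69° = 1.36×10⁻⁴ s⁻¹
Pressure gradient: |∂P/∂n| = 600 Pa / 534000 m = 1.12×10⁻³ Pa/m
Geostrophic balance (pressure-gradient force = Coriolis force):
V_g = (1/(fρ)) |∂P/∂n| = 1.12×10⁻³ / (1.36×10⁻⁴ × 1.17) = 7.06 m/s
Converting: 7.06 m/s × 3.6 = 25.4 km/h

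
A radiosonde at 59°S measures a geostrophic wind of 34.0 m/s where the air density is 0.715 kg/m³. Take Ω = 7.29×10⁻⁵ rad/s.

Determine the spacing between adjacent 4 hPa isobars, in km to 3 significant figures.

132 km

Coriolis parameter at 59°S:
f = 2Ω sin φ = 2 × 7.29×10⁻⁵ × sin 59° = 1.25×10⁻⁴ s⁻¹
Geostrophic balance rearranged: |∂P/∂n| = f ρ V_g
|∂P/∂n| = 1.25×10⁻⁴ × 0.715 × 34.0 = 3.04×10⁻³ Pa/m
Isobar spacing: Δn = ΔP/|∂P/∂n| = 400 Pa / 3.04×10⁻³ Pa/m = 131659 m ≈ 132 km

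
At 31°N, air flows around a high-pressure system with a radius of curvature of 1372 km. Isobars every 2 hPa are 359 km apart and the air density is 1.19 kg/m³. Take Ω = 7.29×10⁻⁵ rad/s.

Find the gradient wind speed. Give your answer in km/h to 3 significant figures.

24.0 km/h

Coriolis parameter at 31°N:
f = 2Ω sin φ = 2 × 7.29×10⁻⁵ × sin 31° = 7.51×10⁻⁵ s⁻¹
Pressure gradient: |∂P/∂n| = 200 Pa / 359000 m = 5.57×10⁻⁴ Pa/m
Geostrophic speed: V_g = |∂P/∂n|/(fρ) = 5.57×10⁻⁴/(7.51×10⁻⁵ × 1.19) = 6.23 m/s
Around a high, pressure-gradient force acts outward with centrifugal, so Coriolis balances both:
fV = (1/ρ)|∂P/∂n| + V²/R  →  V² − fR·V + fR·V_g = 0
With fR = 7.51×10⁻⁵ × 1372×10³ m = 103 m/s:
V = [fR − √((fR)² − 4 fR V_g)]/2 = [103 − √(103² − 4×103×6.23)]/2 = 6.67 m/s
Supergeostrophic (V > V_g = 6.23 m/s), as expected around a high.
Converting: 6.67 m/s × 3.6 = 24.0 km/h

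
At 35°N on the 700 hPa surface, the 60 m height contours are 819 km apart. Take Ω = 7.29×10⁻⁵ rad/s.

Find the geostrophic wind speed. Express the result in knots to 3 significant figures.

16.7 knots

Coriolis parameter at 35°N:
f = 2Ω sin φ = 2 × 7.29×10⁻⁵ × sin 35° = 8.36×10⁻⁵ s⁻¹
Height gradient: |∂Z/∂n| = 60 m / 819000 m = 7.33×10⁻⁵
On a pressure surface, geostrophic balance gives V_g = (g/f)|∂Z/∂n|:
V_g = 9.81 × 7.33×10⁻⁵ / 8.36×10⁻⁵ = 8.59 m/s
Converting: 8.59 m/s × 1.944 = 16.7 knots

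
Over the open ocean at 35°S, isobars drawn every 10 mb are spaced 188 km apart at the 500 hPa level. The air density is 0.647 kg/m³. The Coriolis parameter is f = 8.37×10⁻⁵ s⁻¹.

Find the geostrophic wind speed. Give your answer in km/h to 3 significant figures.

Pressure gradient: |∂P/∂n| = 1000 Pa / 188000 m = 5.32×10⁻³ Pa/m
Geostrophic balance (pressure-gradient force = Coriolis force):
V_g = (1/(fρ)) |∂P/∂n| = 5.32×10⁻³ / (8.37×10⁻⁵ × 0.647) = 98.2 m/s
Converting: 98.2 m/s × 3.6 = 354 km/h

354 km/h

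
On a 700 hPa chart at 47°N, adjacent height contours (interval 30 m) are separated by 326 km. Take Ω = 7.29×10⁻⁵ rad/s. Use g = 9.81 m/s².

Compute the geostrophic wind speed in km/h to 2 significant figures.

30 km/h

Coriolis parameter at 47°N:
f = 2Ω sin φ = 2 × 7.29×10⁻⁵ × sin 47° = 1.07×10⁻⁴ s⁻¹
Height gradient: |∂Z/∂n| = 30 m / 326000 m = 9.20×10⁻⁵
On a pressure surface, geostrophic balance gives V_g = (g/f)|∂Z/∂n|:
V_g = 9.81 × 9.20×10⁻⁵ / 1.07×10⁻⁴ = 8.47 m/s
Converting: 8.47 m/s × 3.6 = 30 km/h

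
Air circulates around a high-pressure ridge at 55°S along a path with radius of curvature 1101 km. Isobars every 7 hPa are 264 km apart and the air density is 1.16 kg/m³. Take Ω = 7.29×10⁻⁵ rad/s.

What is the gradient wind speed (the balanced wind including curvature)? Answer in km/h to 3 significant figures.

Coriolis parameter at 55°S:
f = 2Ω sin φ = 2 × 7.29×10⁻⁵ × sin 55° = 1.19×10⁻⁴ s⁻¹
Pressure gradient: |∂P/∂n| = 700 Pa / 264000 m = 2.65×10⁻³ Pa/m
Geostrophic speed: V_g = |∂P/∂n|/(fρ) = 2.65×10⁻³/(1.19×10⁻⁴ × 1.16) = 19.1 m/s
Around a high, pressure-gradient force acts outward with centrifugal, so Coriolis balances both:
fV = (1/ρ)|∂P/∂n| + V²/R  →  V² − fR·V + fR·V_g = 0
With fR = 1.19×10⁻⁴ × 1101×10³ m = 131 m/s:
V = [fR − √((fR)² − 4 fR V_g)]/2 = [131 − √(131² − 4×131×19.1)]/2 = 23.2 m/s
Supergeostrophic (V > V_g = 19.1 m/s), as expected around a high.
Converting: 23.2 m/s × 3.6 = 83.7 km/h

83.7 km/h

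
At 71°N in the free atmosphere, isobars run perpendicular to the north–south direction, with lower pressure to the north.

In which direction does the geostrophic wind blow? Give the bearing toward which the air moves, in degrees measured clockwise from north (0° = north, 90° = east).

090°

The pressure-gradient force points toward the north (bearing 000°).
Geostrophic balance: in the Northern Hemisphere the Coriolis force deflects motion to the right, so the geostrophic wind blows 90° to the right of the pressure-gradient force (low pressure on the left).
Rotating 000° by 90° clockwise gives 090° — the wind blows toward the east.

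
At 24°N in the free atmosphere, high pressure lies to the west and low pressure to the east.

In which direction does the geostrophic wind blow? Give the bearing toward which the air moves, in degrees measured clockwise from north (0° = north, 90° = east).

The pressure-gradient force points toward the east (bearing 090°).
Geostrophic balance: in the Northern Hemisphere the Coriolis force deflects motion to the right, so the geostrophic wind blows 90° to the right of the pressure-gradient force (low pressure on the left).
Rotating 090° by 90° clockwise gives 180° — the wind blows toward the south.

180°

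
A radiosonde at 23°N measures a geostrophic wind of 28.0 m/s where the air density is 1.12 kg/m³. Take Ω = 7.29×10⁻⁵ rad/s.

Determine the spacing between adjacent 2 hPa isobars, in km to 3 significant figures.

Coriolis parameter at 23°N:
f = 2Ω sin φ = 2 × 7.29×10⁻⁵ × sin 23° = 5.70×10⁻⁵ s⁻¹
Geostrophic balance rearranged: |∂P/∂n| = f ρ V_g
|∂P/∂n| = 5.70×10⁻⁵ × 1.12 × 28.0 = 1.79×10⁻³ Pa/m
Isobar spacing: Δn = ΔP/|∂P/∂n| = 200 Pa / 1.79×10⁻³ Pa/m = 111949 m ≈ 112 km

112 km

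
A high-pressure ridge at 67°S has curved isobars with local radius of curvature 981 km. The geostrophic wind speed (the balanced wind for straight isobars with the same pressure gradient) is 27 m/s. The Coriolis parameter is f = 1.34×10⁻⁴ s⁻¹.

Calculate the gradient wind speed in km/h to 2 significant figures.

140 km/h

Around a high, pressure-gradient force acts outward with centrifugal, so Coriolis balances both:
fV = (1/ρ)|∂P/∂n| + V²/R  →  V² − fR·V + fR·V_g = 0
With fR = 1.34×10⁻⁴ × 981×10³ m = 131 m/s:
V = [fR − √((fR)² − 4 fR V_g)]/2 = [131 − √(131² − 4×131×27)]/2 = 38 m/s
Supergeostrophic (V > V_g = 27 m/s), as expected around a high.
Converting: 38 m/s × 3.6 = 140 km/h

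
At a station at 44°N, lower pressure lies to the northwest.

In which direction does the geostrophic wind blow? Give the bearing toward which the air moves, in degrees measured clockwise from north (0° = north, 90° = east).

045°

The pressure-gradient force points toward the northwest (bearing 315°).
Geostrophic balance: in the Northern Hemisphere the Coriolis force deflects motion to the right, so the geostrophic wind blows 90° to the right of the pressure-gradient force (low pressure on the left).
Rotating 315° by 90° clockwise gives 045° — the wind blows toward the northeast.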